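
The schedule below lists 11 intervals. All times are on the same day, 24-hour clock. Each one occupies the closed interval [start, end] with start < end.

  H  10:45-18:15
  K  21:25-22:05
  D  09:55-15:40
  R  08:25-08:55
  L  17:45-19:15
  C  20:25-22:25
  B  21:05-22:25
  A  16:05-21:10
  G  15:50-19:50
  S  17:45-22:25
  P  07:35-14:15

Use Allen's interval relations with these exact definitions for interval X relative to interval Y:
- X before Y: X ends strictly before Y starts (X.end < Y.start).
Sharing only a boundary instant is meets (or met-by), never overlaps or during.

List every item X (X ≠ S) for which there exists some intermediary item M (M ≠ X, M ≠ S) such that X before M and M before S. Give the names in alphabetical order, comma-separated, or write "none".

Target S = [17:45, 22:25].
Intermediaries M with M before S: D, P, R.
Via D — items with X before D: R.
Via P — items with X before P: none.
Via R — items with X before R: none.
Union: R.

R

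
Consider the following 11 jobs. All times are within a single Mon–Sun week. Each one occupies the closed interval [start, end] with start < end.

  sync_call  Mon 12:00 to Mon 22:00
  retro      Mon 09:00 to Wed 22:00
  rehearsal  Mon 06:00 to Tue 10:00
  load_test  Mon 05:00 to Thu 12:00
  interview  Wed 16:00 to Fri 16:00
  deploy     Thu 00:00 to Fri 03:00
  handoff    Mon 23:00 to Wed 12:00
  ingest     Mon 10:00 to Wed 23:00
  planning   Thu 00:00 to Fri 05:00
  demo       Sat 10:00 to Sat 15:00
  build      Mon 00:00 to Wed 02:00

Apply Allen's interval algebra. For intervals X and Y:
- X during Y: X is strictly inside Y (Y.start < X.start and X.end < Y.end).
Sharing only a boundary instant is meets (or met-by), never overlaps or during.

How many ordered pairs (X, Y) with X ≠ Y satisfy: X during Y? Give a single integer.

Checking all 110 ordered pairs for relation 'during'; matching pairs in alphabetical order:
(deploy, interview): deploy during interview ✓
(handoff, ingest): handoff during ingest ✓
(handoff, load_test): handoff during load_test ✓
(handoff, retro): handoff during retro ✓
(ingest, load_test): ingest during load_test ✓
(planning, interview): planning during interview ✓
(rehearsal, build): rehearsal during build ✓
(rehearsal, load_test): rehearsal during load_test ✓
(retro, load_test): retro during load_test ✓
(sync_call, build): sync_call during build ✓
(sync_call, ingest): sync_call during ingest ✓
(sync_call, load_test): sync_call during load_test ✓
(sync_call, rehearsal): sync_call during rehearsal ✓
(sync_call, retro): sync_call during retro ✓
Count: 14.

14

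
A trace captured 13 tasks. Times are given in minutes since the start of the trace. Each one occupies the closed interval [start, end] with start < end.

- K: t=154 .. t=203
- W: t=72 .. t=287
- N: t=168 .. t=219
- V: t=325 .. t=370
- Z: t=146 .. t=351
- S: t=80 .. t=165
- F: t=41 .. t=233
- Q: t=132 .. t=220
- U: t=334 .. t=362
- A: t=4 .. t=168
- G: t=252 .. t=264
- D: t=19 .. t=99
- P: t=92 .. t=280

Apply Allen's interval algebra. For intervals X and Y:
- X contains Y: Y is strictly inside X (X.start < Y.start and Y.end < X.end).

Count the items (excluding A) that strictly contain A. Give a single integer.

Target A = [t=4, t=168].
D [t=19, t=99] → during → no.
F [t=41, t=233] → overlapped-by → no.
G [t=252, t=264] → after → no.
K [t=154, t=203] → overlapped-by → no.
N [t=168, t=219] → met-by → no.
P [t=92, t=280] → overlapped-by → no.
Q [t=132, t=220] → overlapped-by → no.
S [t=80, t=165] → during → no.
U [t=334, t=362] → after → no.
V [t=325, t=370] → after → no.
W [t=72, t=287] → overlapped-by → no.
Z [t=146, t=351] → overlapped-by → no.
Total: 0.

0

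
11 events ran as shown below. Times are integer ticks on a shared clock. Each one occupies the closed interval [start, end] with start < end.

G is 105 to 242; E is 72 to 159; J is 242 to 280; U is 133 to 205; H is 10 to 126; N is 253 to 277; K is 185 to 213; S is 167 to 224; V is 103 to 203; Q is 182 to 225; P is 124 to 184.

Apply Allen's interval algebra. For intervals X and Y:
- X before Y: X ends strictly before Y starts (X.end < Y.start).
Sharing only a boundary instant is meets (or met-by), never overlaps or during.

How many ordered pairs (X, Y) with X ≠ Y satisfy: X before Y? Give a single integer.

Checking all 110 ordered pairs for relation 'before'; matching pairs in alphabetical order:
(E, J): E before J ✓
(E, K): E before K ✓
(E, N): E before N ✓
(E, Q): E before Q ✓
(E, S): E before S ✓
(G, N): G before N ✓
(H, J): H before J ✓
(H, K): H before K ✓
(H, N): H before N ✓
(H, Q): H before Q ✓
(H, S): H before S ✓
(H, U): H before U ✓
(K, J): K before J ✓
(K, N): K before N ✓
(P, J): P before J ✓
(P, K): P before K ✓
(P, N): P before N ✓
(Q, J): Q before J ✓
(Q, N): Q before N ✓
(S, J): S before J ✓
(S, N): S before N ✓
(U, J): U before J ✓
(U, N): U before N ✓
(V, J): V before J ✓
... plus 1 further pairs not listed.
Count: 25.

25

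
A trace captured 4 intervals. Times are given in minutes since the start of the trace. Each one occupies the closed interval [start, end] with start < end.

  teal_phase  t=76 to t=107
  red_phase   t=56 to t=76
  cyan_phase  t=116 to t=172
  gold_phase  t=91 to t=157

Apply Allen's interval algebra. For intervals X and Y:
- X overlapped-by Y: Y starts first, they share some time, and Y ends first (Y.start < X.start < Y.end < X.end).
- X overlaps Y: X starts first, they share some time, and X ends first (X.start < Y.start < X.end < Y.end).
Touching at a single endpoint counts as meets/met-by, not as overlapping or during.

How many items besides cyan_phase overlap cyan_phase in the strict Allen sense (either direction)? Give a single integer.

Target cyan_phase = [t=116, t=172].
gold_phase [t=91, t=157] → overlaps → counts.
red_phase [t=56, t=76] → before → no.
teal_phase [t=76, t=107] → before → no.
Total: 1.

1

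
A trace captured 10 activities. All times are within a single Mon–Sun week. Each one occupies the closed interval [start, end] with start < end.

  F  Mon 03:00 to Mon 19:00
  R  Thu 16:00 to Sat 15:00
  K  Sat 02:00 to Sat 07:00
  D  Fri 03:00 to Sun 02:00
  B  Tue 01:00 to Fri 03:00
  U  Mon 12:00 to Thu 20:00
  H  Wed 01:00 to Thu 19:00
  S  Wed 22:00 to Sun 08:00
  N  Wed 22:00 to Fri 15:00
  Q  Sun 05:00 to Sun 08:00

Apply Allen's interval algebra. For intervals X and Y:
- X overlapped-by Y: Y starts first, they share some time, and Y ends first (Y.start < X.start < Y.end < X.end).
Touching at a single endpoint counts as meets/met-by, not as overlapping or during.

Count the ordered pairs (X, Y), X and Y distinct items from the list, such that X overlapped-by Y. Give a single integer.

14

Checking all 90 ordered pairs for relation 'overlapped-by'; matching pairs in alphabetical order:
(B, U): B overlapped-by U ✓
(D, N): D overlapped-by N ✓
(D, R): D overlapped-by R ✓
(N, B): N overlapped-by B ✓
(N, H): N overlapped-by H ✓
(N, U): N overlapped-by U ✓
(R, B): R overlapped-by B ✓
(R, H): R overlapped-by H ✓
(R, N): R overlapped-by N ✓
(R, U): R overlapped-by U ✓
(S, B): S overlapped-by B ✓
(S, H): S overlapped-by H ✓
(S, U): S overlapped-by U ✓
(U, F): U overlapped-by F ✓
Count: 14.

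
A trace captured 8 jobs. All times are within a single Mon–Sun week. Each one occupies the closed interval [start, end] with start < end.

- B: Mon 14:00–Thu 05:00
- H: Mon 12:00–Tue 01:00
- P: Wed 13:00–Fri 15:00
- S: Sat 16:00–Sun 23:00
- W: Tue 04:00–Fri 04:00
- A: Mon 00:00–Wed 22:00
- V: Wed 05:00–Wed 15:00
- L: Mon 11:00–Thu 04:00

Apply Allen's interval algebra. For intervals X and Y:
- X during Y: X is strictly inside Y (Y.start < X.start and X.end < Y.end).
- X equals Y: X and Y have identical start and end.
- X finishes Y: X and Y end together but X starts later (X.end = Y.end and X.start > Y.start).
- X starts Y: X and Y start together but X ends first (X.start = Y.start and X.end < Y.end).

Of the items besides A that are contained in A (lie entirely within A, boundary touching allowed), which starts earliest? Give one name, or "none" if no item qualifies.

Target A = [Mon 00:00, Wed 22:00].
B [Mon 14:00, Thu 05:00] → overlapped-by → excluded.
H [Mon 12:00, Tue 01:00] → during → candidate.
L [Mon 11:00, Thu 04:00] → overlapped-by → excluded.
P [Wed 13:00, Fri 15:00] → overlapped-by → excluded.
S [Sat 16:00, Sun 23:00] → after → excluded.
V [Wed 05:00, Wed 15:00] → during → candidate.
W [Tue 04:00, Fri 04:00] → overlapped-by → excluded.
Among candidates, earliest start is Mon 12:00 → H.

H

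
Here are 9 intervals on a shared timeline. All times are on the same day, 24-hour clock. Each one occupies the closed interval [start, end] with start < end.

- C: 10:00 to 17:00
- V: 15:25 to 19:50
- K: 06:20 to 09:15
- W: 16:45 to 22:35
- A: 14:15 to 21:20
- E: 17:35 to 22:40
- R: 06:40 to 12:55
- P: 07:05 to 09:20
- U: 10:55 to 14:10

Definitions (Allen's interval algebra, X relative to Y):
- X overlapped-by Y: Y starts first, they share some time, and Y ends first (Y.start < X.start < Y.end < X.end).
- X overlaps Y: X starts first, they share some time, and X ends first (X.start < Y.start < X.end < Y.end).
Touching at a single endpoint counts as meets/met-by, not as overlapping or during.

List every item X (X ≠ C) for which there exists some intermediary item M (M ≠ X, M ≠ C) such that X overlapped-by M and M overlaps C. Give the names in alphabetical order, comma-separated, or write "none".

U

Target C = [10:00, 17:00].
Intermediaries M with M overlaps C: R.
Via R — items with X overlapped-by R: U.
Union: U.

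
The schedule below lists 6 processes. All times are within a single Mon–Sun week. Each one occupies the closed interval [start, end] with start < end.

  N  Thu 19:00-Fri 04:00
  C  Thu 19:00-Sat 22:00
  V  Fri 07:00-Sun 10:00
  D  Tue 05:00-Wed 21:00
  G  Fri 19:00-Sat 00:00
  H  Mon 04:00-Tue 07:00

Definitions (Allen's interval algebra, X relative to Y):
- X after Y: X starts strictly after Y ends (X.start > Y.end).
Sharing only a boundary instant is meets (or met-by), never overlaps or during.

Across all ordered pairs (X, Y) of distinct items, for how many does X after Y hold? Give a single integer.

10

Checking all 30 ordered pairs for relation 'after'; matching pairs in alphabetical order:
(C, D): C after D ✓
(C, H): C after H ✓
(G, D): G after D ✓
(G, H): G after H ✓
(G, N): G after N ✓
(N, D): N after D ✓
(N, H): N after H ✓
(V, D): V after D ✓
(V, H): V after H ✓
(V, N): V after N ✓
Count: 10.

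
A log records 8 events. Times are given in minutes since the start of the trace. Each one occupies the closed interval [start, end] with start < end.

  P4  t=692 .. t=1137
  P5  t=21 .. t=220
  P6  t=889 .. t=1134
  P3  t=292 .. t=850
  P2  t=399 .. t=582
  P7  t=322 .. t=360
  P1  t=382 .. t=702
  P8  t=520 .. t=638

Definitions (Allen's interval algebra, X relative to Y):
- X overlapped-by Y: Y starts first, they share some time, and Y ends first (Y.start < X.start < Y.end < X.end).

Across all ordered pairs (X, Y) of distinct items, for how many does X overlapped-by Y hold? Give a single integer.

Checking all 56 ordered pairs for relation 'overlapped-by'; matching pairs in alphabetical order:
(P4, P1): P4 overlapped-by P1 ✓
(P4, P3): P4 overlapped-by P3 ✓
(P8, P2): P8 overlapped-by P2 ✓
Count: 3.

3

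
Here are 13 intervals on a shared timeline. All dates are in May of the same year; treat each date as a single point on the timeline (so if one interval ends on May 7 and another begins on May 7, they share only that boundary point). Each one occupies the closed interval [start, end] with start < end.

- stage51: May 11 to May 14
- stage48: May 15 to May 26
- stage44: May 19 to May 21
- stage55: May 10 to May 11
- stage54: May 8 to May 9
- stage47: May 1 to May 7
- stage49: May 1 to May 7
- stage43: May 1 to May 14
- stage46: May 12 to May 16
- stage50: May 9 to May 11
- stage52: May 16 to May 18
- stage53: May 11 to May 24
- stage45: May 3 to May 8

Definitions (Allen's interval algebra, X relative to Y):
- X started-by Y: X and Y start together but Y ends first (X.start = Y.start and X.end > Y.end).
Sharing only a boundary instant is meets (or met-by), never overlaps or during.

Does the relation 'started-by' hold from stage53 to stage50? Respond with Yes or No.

No

stage53 = [May 11, May 24], stage50 = [May 9, May 11].
Actual relation of stage53 to stage50: met-by.
Asked whether 'started-by' holds → No.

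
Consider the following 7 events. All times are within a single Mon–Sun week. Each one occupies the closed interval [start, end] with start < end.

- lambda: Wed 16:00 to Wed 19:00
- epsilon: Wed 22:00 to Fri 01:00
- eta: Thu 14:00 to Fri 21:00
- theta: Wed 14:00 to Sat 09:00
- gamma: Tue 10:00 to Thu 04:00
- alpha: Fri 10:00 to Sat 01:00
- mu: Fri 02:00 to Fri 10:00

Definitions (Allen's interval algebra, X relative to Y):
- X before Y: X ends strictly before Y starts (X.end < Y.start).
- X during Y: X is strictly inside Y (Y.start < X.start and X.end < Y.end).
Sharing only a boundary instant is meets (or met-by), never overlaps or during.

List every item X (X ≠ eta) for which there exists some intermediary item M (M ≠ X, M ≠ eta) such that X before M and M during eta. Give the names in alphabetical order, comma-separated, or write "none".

Target eta = [Thu 14:00, Fri 21:00].
Intermediaries M with M during eta: mu.
Via mu — items with X before mu: epsilon, gamma, lambda.
Union: epsilon, gamma, lambda.

epsilon, gamma, lambda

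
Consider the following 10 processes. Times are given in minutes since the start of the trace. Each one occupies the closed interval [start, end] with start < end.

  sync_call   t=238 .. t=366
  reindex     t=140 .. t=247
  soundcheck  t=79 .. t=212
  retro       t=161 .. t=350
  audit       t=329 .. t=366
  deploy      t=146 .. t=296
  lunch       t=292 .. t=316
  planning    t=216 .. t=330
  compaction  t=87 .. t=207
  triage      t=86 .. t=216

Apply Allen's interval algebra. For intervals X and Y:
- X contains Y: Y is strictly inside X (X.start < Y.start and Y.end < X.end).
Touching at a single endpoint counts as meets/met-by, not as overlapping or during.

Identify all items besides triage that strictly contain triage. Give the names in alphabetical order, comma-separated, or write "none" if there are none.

Target triage = [t=86, t=216].
audit [t=329, t=366] → after → no.
compaction [t=87, t=207] → during → no.
deploy [t=146, t=296] → overlapped-by → no.
lunch [t=292, t=316] → after → no.
planning [t=216, t=330] → met-by → no.
reindex [t=140, t=247] → overlapped-by → no.
retro [t=161, t=350] → overlapped-by → no.
soundcheck [t=79, t=212] → overlaps → no.
sync_call [t=238, t=366] → after → no.
Result: none.

none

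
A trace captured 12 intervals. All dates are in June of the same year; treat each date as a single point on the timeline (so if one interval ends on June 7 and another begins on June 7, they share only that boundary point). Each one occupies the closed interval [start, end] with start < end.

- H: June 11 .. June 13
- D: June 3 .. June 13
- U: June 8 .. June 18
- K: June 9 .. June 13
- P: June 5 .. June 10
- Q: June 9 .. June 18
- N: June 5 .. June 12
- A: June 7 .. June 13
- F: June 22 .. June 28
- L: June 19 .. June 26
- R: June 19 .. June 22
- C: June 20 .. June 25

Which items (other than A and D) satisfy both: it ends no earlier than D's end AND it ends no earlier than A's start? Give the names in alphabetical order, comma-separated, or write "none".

Conditions: its end is no earlier than D's end (X.end >= June 13) AND its end is no earlier than A's start (X.end >= June 7).
C: end June 25 >= June 13? ✓; end June 25 >= June 7? ✓ → yes.
F: end June 28 >= June 13? ✓; end June 28 >= June 7? ✓ → yes.
H: end June 13 >= June 13? ✓; end June 13 >= June 7? ✓ → yes.
K: end June 13 >= June 13? ✓; end June 13 >= June 7? ✓ → yes.
L: end June 26 >= June 13? ✓; end June 26 >= June 7? ✓ → yes.
N: end June 12 >= June 13? ✗; end June 12 >= June 7? ✓ → no.
P: end June 10 >= June 13? ✗; end June 10 >= June 7? ✓ → no.
Q: end June 18 >= June 13? ✓; end June 18 >= June 7? ✓ → yes.
R: end June 22 >= June 13? ✓; end June 22 >= June 7? ✓ → yes.
U: end June 18 >= June 13? ✓; end June 18 >= June 7? ✓ → yes.
Result: C, F, H, K, L, Q, R, U.

C, F, H, K, L, Q, R, U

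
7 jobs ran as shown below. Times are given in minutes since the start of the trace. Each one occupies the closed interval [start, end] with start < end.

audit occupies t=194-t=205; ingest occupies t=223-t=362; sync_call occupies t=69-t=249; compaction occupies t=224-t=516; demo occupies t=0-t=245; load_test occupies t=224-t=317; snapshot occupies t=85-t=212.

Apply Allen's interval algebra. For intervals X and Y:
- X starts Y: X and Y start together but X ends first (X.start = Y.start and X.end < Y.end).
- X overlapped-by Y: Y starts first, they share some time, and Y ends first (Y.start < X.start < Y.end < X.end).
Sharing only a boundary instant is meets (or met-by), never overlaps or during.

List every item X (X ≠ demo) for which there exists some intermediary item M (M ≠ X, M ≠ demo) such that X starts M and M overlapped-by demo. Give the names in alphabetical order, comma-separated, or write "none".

load_test

Target demo = [t=0, t=245].
Intermediaries M with M overlapped-by demo: compaction, ingest, load_test, sync_call.
Via compaction — items with X starts compaction: load_test.
Via ingest — items with X starts ingest: none.
Via load_test — items with X starts load_test: none.
Via sync_call — items with X starts sync_call: none.
Union: load_test.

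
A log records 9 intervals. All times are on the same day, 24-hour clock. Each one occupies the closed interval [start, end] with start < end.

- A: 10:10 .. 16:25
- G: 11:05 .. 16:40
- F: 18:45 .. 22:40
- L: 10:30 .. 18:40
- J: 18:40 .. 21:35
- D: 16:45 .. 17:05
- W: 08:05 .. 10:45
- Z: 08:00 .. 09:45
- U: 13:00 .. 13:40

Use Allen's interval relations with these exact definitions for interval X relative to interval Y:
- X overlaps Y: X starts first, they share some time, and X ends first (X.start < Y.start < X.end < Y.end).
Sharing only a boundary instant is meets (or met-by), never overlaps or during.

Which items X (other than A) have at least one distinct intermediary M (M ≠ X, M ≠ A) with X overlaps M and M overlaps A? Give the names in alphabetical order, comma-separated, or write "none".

Z

Target A = [10:10, 16:25].
Intermediaries M with M overlaps A: W.
Via W — items with X overlaps W: Z.
Union: Z.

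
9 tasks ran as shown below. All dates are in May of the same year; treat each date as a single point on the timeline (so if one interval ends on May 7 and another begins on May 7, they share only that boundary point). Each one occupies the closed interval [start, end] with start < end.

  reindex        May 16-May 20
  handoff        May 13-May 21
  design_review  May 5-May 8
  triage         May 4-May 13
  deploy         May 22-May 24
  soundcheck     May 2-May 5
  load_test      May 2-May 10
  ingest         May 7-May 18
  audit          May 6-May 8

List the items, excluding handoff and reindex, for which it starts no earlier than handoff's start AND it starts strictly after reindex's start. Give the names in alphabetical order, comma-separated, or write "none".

Conditions: its start is no earlier than handoff's start (X.start >= May 13) AND its start is strictly after reindex's start (X.start > May 16).
audit: start May 6 >= May 13? ✗; start May 6 > May 16? ✗ → no.
deploy: start May 22 >= May 13? ✓; start May 22 > May 16? ✓ → yes.
design_review: start May 5 >= May 13? ✗; start May 5 > May 16? ✗ → no.
ingest: start May 7 >= May 13? ✗; start May 7 > May 16? ✗ → no.
load_test: start May 2 >= May 13? ✗; start May 2 > May 16? ✗ → no.
soundcheck: start May 2 >= May 13? ✗; start May 2 > May 16? ✗ → no.
triage: start May 4 >= May 13? ✗; start May 4 > May 16? ✗ → no.
Result: deploy.

deploy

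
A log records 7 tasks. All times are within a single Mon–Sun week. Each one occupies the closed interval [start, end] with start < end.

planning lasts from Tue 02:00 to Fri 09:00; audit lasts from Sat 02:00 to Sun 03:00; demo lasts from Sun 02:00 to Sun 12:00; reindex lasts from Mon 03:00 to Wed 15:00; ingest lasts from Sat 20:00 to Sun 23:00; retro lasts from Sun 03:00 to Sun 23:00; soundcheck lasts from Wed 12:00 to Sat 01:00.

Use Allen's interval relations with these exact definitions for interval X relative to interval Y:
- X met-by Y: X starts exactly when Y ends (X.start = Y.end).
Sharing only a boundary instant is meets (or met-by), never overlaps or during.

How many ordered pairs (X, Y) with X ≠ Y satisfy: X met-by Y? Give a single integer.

1

Checking all 42 ordered pairs for relation 'met-by'; matching pairs in alphabetical order:
(retro, audit): retro met-by audit ✓
Count: 1.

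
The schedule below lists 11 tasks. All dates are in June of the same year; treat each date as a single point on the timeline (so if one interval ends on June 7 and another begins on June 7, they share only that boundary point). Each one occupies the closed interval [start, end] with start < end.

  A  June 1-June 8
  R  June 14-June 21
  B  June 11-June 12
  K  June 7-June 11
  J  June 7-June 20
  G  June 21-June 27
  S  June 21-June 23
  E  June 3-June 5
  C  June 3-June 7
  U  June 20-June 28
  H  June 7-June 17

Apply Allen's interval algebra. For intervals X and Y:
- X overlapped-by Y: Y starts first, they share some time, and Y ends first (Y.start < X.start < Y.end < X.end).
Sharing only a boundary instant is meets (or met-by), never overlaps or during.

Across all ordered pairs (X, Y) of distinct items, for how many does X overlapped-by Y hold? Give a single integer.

Checking all 110 ordered pairs for relation 'overlapped-by'; matching pairs in alphabetical order:
(H, A): H overlapped-by A ✓
(J, A): J overlapped-by A ✓
(K, A): K overlapped-by A ✓
(R, H): R overlapped-by H ✓
(R, J): R overlapped-by J ✓
(U, R): U overlapped-by R ✓
Count: 6.

6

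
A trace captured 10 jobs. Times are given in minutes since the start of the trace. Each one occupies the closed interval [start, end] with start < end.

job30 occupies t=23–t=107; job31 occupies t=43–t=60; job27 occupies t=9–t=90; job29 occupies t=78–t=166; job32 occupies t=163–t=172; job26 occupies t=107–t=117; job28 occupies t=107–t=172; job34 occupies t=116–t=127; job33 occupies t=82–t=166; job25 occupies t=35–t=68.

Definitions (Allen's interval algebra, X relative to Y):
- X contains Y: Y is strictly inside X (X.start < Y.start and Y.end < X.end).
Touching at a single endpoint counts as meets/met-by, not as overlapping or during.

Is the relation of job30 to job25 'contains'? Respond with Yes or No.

job30 = [t=23, t=107], job25 = [t=35, t=68].
Actual relation of job30 to job25: contains.
Asked whether 'contains' holds → Yes.

Yes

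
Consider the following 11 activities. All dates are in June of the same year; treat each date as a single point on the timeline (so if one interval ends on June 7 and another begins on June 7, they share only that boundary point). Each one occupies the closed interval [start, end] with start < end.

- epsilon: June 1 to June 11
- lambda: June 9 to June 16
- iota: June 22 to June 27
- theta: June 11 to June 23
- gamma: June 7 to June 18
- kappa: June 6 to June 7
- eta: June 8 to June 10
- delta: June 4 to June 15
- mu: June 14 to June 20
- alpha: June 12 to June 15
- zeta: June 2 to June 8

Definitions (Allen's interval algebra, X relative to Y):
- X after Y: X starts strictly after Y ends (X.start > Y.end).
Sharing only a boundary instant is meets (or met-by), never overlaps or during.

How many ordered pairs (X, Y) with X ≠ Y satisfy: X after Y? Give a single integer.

Checking all 110 ordered pairs for relation 'after'; matching pairs in alphabetical order:
(alpha, epsilon): alpha after epsilon ✓
(alpha, eta): alpha after eta ✓
(alpha, kappa): alpha after kappa ✓
(alpha, zeta): alpha after zeta ✓
(eta, kappa): eta after kappa ✓
(iota, alpha): iota after alpha ✓
(iota, delta): iota after delta ✓
(iota, epsilon): iota after epsilon ✓
(iota, eta): iota after eta ✓
(iota, gamma): iota after gamma ✓
(iota, kappa): iota after kappa ✓
(iota, lambda): iota after lambda ✓
(iota, mu): iota after mu ✓
(iota, zeta): iota after zeta ✓
(lambda, kappa): lambda after kappa ✓
(lambda, zeta): lambda after zeta ✓
(mu, epsilon): mu after epsilon ✓
(mu, eta): mu after eta ✓
(mu, kappa): mu after kappa ✓
(mu, zeta): mu after zeta ✓
(theta, eta): theta after eta ✓
(theta, kappa): theta after kappa ✓
(theta, zeta): theta after zeta ✓
Count: 23.

23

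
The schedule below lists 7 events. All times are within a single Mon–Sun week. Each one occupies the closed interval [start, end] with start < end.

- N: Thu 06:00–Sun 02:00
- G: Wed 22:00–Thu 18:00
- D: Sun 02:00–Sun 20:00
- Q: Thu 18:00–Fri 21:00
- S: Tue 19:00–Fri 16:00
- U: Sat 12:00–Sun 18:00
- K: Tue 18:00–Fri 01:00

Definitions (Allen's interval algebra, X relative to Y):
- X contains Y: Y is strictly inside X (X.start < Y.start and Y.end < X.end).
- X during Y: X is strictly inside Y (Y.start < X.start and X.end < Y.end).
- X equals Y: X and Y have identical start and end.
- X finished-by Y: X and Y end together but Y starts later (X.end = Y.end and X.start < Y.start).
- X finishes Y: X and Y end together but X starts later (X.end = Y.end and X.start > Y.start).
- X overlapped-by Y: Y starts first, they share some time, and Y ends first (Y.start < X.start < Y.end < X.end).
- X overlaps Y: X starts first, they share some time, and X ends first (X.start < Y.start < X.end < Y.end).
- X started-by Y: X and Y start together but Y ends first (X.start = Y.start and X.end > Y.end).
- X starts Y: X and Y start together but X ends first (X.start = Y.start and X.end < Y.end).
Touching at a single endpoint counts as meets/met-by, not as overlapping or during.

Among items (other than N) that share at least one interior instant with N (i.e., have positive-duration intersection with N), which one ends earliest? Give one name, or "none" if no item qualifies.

G

Target N = [Thu 06:00, Sun 02:00].
D [Sun 02:00, Sun 20:00] → met-by → excluded.
G [Wed 22:00, Thu 18:00] → overlaps → candidate.
K [Tue 18:00, Fri 01:00] → overlaps → candidate.
Q [Thu 18:00, Fri 21:00] → during → candidate.
S [Tue 19:00, Fri 16:00] → overlaps → candidate.
U [Sat 12:00, Sun 18:00] → overlapped-by → candidate.
Among candidates, earliest end is Thu 18:00 → G.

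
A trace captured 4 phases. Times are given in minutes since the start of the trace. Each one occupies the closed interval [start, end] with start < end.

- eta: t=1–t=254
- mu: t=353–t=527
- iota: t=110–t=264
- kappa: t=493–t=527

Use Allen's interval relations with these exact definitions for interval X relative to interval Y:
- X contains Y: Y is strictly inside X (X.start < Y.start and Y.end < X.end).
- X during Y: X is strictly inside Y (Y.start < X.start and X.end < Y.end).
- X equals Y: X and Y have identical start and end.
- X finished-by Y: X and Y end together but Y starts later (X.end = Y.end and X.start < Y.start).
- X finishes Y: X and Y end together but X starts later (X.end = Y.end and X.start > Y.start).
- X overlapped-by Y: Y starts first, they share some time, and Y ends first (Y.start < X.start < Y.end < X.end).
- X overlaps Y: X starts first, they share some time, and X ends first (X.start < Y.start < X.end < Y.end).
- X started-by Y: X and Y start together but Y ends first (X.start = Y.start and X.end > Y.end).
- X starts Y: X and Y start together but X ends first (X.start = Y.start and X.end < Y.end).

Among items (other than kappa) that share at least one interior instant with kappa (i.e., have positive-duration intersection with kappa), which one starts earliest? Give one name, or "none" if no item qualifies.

mu

Target kappa = [t=493, t=527].
eta [t=1, t=254] → before → excluded.
iota [t=110, t=264] → before → excluded.
mu [t=353, t=527] → finished-by → candidate.
Among candidates, earliest start is t=353 → mu.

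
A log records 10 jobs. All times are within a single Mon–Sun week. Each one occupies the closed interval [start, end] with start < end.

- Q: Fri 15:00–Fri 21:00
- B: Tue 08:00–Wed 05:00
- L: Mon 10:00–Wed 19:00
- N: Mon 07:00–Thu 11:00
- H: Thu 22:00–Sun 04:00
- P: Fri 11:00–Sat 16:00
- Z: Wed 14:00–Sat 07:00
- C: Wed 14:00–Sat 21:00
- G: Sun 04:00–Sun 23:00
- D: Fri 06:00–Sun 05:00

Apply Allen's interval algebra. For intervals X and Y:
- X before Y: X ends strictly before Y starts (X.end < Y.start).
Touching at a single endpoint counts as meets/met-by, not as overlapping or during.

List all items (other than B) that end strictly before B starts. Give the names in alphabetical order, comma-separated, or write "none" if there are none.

Target B = [Tue 08:00, Wed 05:00].
C [Wed 14:00, Sat 21:00] → after → no.
D [Fri 06:00, Sun 05:00] → after → no.
G [Sun 04:00, Sun 23:00] → after → no.
H [Thu 22:00, Sun 04:00] → after → no.
L [Mon 10:00, Wed 19:00] → contains → no.
N [Mon 07:00, Thu 11:00] → contains → no.
P [Fri 11:00, Sat 16:00] → after → no.
Q [Fri 15:00, Fri 21:00] → after → no.
Z [Wed 14:00, Sat 07:00] → after → no.
Result: none.

none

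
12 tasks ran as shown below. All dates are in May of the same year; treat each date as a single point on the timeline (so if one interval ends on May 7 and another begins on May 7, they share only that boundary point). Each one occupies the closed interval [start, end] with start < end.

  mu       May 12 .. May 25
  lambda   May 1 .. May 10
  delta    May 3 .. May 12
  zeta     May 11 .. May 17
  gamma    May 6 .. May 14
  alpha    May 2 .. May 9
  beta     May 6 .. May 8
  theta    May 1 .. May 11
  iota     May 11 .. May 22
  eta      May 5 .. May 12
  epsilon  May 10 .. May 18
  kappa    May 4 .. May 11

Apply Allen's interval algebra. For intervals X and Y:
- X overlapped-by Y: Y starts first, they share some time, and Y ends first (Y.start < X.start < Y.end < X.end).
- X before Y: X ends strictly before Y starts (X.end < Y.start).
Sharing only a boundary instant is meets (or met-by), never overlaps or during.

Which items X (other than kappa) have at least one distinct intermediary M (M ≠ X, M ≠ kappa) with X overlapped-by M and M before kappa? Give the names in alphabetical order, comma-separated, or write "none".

none

Target kappa = [May 4, May 11].
Intermediaries M with M before kappa: none.
Union: none.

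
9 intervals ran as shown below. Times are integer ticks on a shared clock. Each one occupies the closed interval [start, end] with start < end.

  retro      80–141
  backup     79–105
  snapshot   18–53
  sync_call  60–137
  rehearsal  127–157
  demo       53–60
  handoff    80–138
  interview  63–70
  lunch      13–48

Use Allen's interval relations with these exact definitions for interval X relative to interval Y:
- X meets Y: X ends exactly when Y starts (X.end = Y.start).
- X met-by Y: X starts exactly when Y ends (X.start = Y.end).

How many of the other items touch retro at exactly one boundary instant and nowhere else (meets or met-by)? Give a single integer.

0

Target retro = [80, 141].
backup [79, 105] → overlaps → no.
demo [53, 60] → before → no.
handoff [80, 138] → starts → no.
interview [63, 70] → before → no.
lunch [13, 48] → before → no.
rehearsal [127, 157] → overlapped-by → no.
snapshot [18, 53] → before → no.
sync_call [60, 137] → overlaps → no.
Total: 0.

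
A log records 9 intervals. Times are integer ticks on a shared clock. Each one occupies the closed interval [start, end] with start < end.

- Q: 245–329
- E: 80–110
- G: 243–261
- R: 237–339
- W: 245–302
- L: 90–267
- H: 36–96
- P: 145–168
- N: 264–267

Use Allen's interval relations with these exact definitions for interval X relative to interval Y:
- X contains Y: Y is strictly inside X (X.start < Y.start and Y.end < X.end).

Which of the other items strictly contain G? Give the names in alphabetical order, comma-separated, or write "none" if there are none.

Target G = [243, 261].
E [80, 110] → before → no.
H [36, 96] → before → no.
L [90, 267] → contains → yes.
N [264, 267] → after → no.
P [145, 168] → before → no.
Q [245, 329] → overlapped-by → no.
R [237, 339] → contains → yes.
W [245, 302] → overlapped-by → no.
Result: L, R.

L, R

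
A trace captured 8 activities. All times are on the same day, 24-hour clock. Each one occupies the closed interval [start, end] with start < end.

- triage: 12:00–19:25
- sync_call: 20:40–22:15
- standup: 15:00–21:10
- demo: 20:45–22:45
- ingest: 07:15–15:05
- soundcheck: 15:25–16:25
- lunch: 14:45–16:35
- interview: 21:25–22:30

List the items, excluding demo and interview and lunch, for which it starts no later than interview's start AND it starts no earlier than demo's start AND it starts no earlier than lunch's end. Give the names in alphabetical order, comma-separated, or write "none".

Conditions: its start is no later than interview's start (X.start <= 21:25) AND its start is no earlier than demo's start (X.start >= 20:45) AND its start is no earlier than lunch's end (X.start >= 16:35).
ingest: start 07:15 <= 21:25? ✓; start 07:15 >= 20:45? ✗; start 07:15 >= 16:35? ✗ → no.
soundcheck: start 15:25 <= 21:25? ✓; start 15:25 >= 20:45? ✗; start 15:25 >= 16:35? ✗ → no.
standup: start 15:00 <= 21:25? ✓; start 15:00 >= 20:45? ✗; start 15:00 >= 16:35? ✗ → no.
sync_call: start 20:40 <= 21:25? ✓; start 20:40 >= 20:45? ✗; start 20:40 >= 16:35? ✓ → no.
triage: start 12:00 <= 21:25? ✓; start 12:00 >= 20:45? ✗; start 12:00 >= 16:35? ✗ → no.
Result: none.

none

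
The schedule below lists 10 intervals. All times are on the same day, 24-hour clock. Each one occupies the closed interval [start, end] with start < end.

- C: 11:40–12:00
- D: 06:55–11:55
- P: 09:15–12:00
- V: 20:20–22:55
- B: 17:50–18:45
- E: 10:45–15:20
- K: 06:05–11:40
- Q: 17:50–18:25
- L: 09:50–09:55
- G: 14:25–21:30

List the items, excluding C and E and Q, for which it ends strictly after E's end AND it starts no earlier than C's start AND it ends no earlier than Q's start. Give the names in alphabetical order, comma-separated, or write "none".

Conditions: its end is strictly after E's end (X.end > 15:20) AND its start is no earlier than C's start (X.start >= 11:40) AND its end is no earlier than Q's start (X.end >= 17:50).
B: end 18:45 > 15:20? ✓; start 17:50 >= 11:40? ✓; end 18:45 >= 17:50? ✓ → yes.
D: end 11:55 > 15:20? ✗; start 06:55 >= 11:40? ✗; end 11:55 >= 17:50? ✗ → no.
G: end 21:30 > 15:20? ✓; start 14:25 >= 11:40? ✓; end 21:30 >= 17:50? ✓ → yes.
K: end 11:40 > 15:20? ✗; start 06:05 >= 11:40? ✗; end 11:40 >= 17:50? ✗ → no.
L: end 09:55 > 15:20? ✗; start 09:50 >= 11:40? ✗; end 09:55 >= 17:50? ✗ → no.
P: end 12:00 > 15:20? ✗; start 09:15 >= 11:40? ✗; end 12:00 >= 17:50? ✗ → no.
V: end 22:55 > 15:20? ✓; start 20:20 >= 11:40? ✓; end 22:55 >= 17:50? ✓ → yes.
Result: B, G, V.

B, G, V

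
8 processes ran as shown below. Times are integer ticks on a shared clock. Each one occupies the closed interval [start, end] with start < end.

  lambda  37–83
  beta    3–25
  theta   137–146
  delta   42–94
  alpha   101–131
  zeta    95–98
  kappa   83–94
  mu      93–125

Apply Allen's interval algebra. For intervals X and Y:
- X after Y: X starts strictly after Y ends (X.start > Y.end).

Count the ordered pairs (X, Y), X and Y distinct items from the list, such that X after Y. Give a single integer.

21

Checking all 56 ordered pairs for relation 'after'; matching pairs in alphabetical order:
(alpha, beta): alpha after beta ✓
(alpha, delta): alpha after delta ✓
(alpha, kappa): alpha after kappa ✓
(alpha, lambda): alpha after lambda ✓
(alpha, zeta): alpha after zeta ✓
(delta, beta): delta after beta ✓
(kappa, beta): kappa after beta ✓
(lambda, beta): lambda after beta ✓
(mu, beta): mu after beta ✓
(mu, lambda): mu after lambda ✓
(theta, alpha): theta after alpha ✓
(theta, beta): theta after beta ✓
(theta, delta): theta after delta ✓
(theta, kappa): theta after kappa ✓
(theta, lambda): theta after lambda ✓
(theta, mu): theta after mu ✓
(theta, zeta): theta after zeta ✓
(zeta, beta): zeta after beta ✓
(zeta, delta): zeta after delta ✓
(zeta, kappa): zeta after kappa ✓
(zeta, lambda): zeta after lambda ✓
Count: 21.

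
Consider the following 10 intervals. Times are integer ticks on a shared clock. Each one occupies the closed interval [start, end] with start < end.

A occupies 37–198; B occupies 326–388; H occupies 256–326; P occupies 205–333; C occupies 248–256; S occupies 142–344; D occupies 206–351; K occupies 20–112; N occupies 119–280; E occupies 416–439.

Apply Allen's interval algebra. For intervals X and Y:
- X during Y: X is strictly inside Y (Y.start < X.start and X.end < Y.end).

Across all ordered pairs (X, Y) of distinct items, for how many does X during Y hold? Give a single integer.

8

Checking all 90 ordered pairs for relation 'during'; matching pairs in alphabetical order:
(C, D): C during D ✓
(C, N): C during N ✓
(C, P): C during P ✓
(C, S): C during S ✓
(H, D): H during D ✓
(H, P): H during P ✓
(H, S): H during S ✓
(P, S): P during S ✓
Count: 8.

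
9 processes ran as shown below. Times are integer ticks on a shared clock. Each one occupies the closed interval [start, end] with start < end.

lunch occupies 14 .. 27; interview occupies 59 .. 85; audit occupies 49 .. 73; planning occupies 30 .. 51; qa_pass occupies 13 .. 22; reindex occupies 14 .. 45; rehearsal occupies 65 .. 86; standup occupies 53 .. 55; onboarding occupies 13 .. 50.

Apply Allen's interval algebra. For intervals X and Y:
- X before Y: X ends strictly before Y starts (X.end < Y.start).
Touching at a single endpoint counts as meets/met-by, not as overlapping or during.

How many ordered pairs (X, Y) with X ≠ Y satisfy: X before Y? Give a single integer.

22

Checking all 72 ordered pairs for relation 'before'; matching pairs in alphabetical order:
(lunch, audit): lunch before audit ✓
(lunch, interview): lunch before interview ✓
(lunch, planning): lunch before planning ✓
(lunch, rehearsal): lunch before rehearsal ✓
(lunch, standup): lunch before standup ✓
(onboarding, interview): onboarding before interview ✓
(onboarding, rehearsal): onboarding before rehearsal ✓
(onboarding, standup): onboarding before standup ✓
(planning, interview): planning before interview ✓
(planning, rehearsal): planning before rehearsal ✓
(planning, standup): planning before standup ✓
(qa_pass, audit): qa_pass before audit ✓
(qa_pass, interview): qa_pass before interview ✓
(qa_pass, planning): qa_pass before planning ✓
(qa_pass, rehearsal): qa_pass before rehearsal ✓
(qa_pass, standup): qa_pass before standup ✓
(reindex, audit): reindex before audit ✓
(reindex, interview): reindex before interview ✓
(reindex, rehearsal): reindex before rehearsal ✓
(reindex, standup): reindex before standup ✓
(standup, interview): standup before interview ✓
(standup, rehearsal): standup before rehearsal ✓
Count: 22.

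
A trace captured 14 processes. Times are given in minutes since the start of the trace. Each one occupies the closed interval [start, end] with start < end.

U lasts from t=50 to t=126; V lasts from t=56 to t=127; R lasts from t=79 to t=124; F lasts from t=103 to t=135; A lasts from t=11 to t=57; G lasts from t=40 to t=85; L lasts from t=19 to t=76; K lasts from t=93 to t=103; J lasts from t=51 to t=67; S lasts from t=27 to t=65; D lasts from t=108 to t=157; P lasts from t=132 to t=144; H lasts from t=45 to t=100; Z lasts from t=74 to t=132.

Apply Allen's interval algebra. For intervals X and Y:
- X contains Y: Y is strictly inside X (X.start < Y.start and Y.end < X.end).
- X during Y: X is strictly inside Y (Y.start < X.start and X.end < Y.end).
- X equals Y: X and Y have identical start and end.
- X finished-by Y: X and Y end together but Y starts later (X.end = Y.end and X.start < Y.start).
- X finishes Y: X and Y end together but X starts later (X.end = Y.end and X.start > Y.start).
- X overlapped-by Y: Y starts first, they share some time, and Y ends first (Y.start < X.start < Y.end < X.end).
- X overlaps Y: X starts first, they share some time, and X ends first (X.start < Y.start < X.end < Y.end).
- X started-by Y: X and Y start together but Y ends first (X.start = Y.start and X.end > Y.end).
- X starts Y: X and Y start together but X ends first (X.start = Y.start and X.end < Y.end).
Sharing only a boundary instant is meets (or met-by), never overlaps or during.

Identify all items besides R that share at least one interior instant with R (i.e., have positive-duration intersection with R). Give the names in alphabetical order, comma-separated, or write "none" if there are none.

Target R = [t=79, t=124].
A [t=11, t=57] → before → no.
D [t=108, t=157] → overlapped-by → yes.
F [t=103, t=135] → overlapped-by → yes.
G [t=40, t=85] → overlaps → yes.
H [t=45, t=100] → overlaps → yes.
J [t=51, t=67] → before → no.
K [t=93, t=103] → during → yes.
L [t=19, t=76] → before → no.
P [t=132, t=144] → after → no.
S [t=27, t=65] → before → no.
U [t=50, t=126] → contains → yes.
V [t=56, t=127] → contains → yes.
Z [t=74, t=132] → contains → yes.
Result: D, F, G, H, K, U, V, Z.

D, F, G, H, K, U, V, Z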